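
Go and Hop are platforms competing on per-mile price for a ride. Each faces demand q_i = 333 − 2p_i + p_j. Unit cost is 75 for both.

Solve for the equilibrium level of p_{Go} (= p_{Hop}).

Go's profit: π = (p_{Go} − 75)(333 − 2p_{Go} + p_{Hop}).
∂π/∂p_{Go} = 483 − 4p_{Go} + p_{Hop} = 0 ⇒ p_{Go} = 120.75 + 0.25p_{Hop}.
Setting p_{Go} = p_{Hop} in the reaction function: p_{Go} = 120.75 + 0.25p_{Go}, so p_{Go} = 120.75 / 0.75 = 161.

161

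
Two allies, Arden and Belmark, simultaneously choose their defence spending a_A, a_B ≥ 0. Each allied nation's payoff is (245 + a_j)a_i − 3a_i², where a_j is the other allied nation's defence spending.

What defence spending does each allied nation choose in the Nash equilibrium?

Arden's payoff is (245 + a_B)a_A − 3a_A².
∂π/∂a_A = 245 + a_B − 6a_A = 0, so a_A = 245/6 + (1/6)a_B.
The game is symmetric, so in equilibrium a_B = a_A: the reaction function gives (5/6)a_A = 245/6, hence a_A = 49.

49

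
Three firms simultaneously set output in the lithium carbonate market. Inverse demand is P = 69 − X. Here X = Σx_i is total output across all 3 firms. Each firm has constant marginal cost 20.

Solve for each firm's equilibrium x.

12.25

A representative firm's profit is π_i = x_i(69 − X) − 20x_i, with X = x_i + Σ_{j≠i} x_j.
First-order condition: 49 − 2x_i − Σ_{j≠i} x_j = 0.
Imposing symmetry (x_j = x for all j) turns Σ_{j≠i} x_j into 2x, so 49 = 4x and x = 12.25.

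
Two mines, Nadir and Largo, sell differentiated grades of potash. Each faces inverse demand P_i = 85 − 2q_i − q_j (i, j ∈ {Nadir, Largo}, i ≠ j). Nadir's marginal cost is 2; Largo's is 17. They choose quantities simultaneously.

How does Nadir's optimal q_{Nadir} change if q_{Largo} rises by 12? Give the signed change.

-3

Mine Nadir's profit: π = q_{Nadir}(85 − 2q_{Nadir} − q_{Largo}) − 2q_{Nadir}.
∂π/∂q_{Nadir} = 83 − 4q_{Nadir} − q_{Largo} = 0 ⇒ q_{Nadir} = 20.75 − 0.25q_{Largo}.
The reaction-function slope is −0.25, so a 12-unit rise in q_{Largo} moves q_{Nadir} by −0.25 × 12 = −3. Nadir's best response falls — the actions are strategic substitutes.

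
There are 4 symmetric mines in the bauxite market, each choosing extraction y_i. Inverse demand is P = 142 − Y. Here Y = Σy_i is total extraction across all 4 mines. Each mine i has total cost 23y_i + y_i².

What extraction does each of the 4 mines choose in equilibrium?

17

A representative mine's profit is π_i = y_i(142 − Y) − 23y_i − y_i², with Y = y_i + Σ_{j≠i} y_j.
First-order condition: 119 − 4y_i − Σ_{j≠i} y_j = 0.
Imposing symmetry (y_j = y for all j) turns Σ_{j≠i} y_j into 3y, so 119 = 7y and y = 17.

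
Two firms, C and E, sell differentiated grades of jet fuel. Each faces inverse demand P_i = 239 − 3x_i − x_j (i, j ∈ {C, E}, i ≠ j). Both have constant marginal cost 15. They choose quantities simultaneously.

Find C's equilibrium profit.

Firm C's profit: π = x_C(239 − 3x_C − x_E) − 15x_C.
∂π/∂x_C = 224 − 6x_C − x_E = 0 ⇒ x_C = 112/3 − (1/6)x_E.
Setting x_C = x_E in the reaction function: x_C = 112/3 − (1/6)x_C, so x_C = (112/3) / (7/6) = 32.
P_C = 239 − 3·32 − 32 = 111.
Profit = (111 − 15)·32 = 3072.

3072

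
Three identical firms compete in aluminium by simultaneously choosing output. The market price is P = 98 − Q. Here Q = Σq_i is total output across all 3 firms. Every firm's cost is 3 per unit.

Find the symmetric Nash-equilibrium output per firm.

A representative firm's profit is π_i = q_i(98 − Q) − 3q_i, with Q = q_i + Σ_{j≠i} q_j.
First-order condition: 95 − 2q_i − Σ_{j≠i} q_j = 0.
In a symmetric equilibrium every firm chooses the same q, so Σ_{j≠i} q_j = 2q. The condition becomes 95 − 4q = 0, giving q = 95/4 = 23.75.

23.75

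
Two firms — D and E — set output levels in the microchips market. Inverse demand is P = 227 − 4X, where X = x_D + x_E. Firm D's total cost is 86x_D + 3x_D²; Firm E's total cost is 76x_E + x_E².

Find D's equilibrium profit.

295.75

Firm D's profit: π = x_D(227 − 4(x_D + x_E)) − 86x_D − 3x_D².
∂π/∂x_D = 141 − 14x_D − 4x_E = 0, so x_D = 141/14 − (2/7)x_E.
For E: ∂π/∂x_E = 151 − 10x_E − 4x_D = 0 ⇒ x_E = 15.1 − 0.4x_D.
Solving the two reaction functions simultaneously: (1 − (−2/7)(−0.4))x_D = 141/14 − (2/7)·15.1, so (31/35)x_D = 403/70 and x_D = 6.5.
Then x_E = 15.1 − 0.4·6.5 = 12.5.
Price P = 227 − 4·19 = 151.
D's profit: (151 − 86)·6.5 − 3(6.5)² = 295.75.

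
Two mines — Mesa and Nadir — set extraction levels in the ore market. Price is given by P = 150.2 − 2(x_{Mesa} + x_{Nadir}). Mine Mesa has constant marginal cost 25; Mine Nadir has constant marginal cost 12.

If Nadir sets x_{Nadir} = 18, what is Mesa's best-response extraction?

22.3

Mine Mesa's profit: π = x_{Mesa}(150.2 − 2(x_{Mesa} + x_{Nadir})) − 25x_{Mesa}.
∂π/∂x_{Mesa} = 125.2 − 4x_{Mesa} − 2x_{Nadir} = 0, so x_{Mesa} = 31.3 − 0.5x_{Nadir}.
At x_{Nadir} = 18: x_{Mesa} = 31.3 − 0.5·18 = 22.3.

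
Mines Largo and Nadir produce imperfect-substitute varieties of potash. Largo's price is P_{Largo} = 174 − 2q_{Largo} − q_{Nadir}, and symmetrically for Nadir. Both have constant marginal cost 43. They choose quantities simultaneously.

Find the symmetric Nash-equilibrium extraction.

Mine Largo's profit: π = q_{Largo}(174 − 2q_{Largo} − q_{Nadir}) − 43q_{Largo}.
∂π/∂q_{Largo} = 131 − 4q_{Largo} − q_{Nadir} = 0 ⇒ q_{Largo} = 32.75 − 0.25q_{Nadir}.
The game is symmetric, so in equilibrium q_{Nadir} = q_{Largo}: the reaction function gives 1.25q_{Largo} = 32.75, hence q_{Largo} = 26.2.

26.2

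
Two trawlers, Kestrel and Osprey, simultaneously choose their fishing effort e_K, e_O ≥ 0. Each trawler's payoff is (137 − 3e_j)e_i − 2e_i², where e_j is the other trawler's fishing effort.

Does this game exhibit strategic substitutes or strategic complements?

strategic substitutes

Kestrel's payoff is (137 − 3e_O)e_K − 2e_K².
∂π/∂e_K = 137 − 3e_O − 4e_K = 0, so e_K = 34.25 − 0.75e_O.
The best-response slope de_K/de_O = −0.75 < 0: the reaction function is downward-sloping, so the choices are strategic substitutes.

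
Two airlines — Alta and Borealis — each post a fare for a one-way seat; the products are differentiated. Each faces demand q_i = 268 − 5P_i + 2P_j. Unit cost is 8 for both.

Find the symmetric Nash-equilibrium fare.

38.5

Alta's profit: π = (P_{Alta} − 8)(268 − 5P_{Alta} + 2P_{Borealis}).
∂π/∂P_{Alta} = 308 − 10P_{Alta} + 2P_{Borealis} = 0 ⇒ P_{Alta} = 30.8 + 0.2P_{Borealis}.
Setting P_{Alta} = P_{Borealis} in the reaction function: P_{Alta} = 30.8 + 0.2P_{Alta}, so P_{Alta} = 30.8 / 0.8 = 38.5.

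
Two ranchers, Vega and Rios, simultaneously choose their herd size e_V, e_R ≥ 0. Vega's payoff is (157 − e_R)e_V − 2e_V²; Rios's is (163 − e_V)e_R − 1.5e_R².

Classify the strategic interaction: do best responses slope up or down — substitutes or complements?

strategic substitutes

Expanding Vega's payoff: 157e_V − e_Re_V − 2e_V².
∂π/∂e_V = 157 − e_R − 4e_V = 0, so e_V = 39.25 − 0.25e_R.
The best-response slope de_V/de_R = −0.25 < 0: the reaction function is downward-sloping, so the choices are strategic substitutes.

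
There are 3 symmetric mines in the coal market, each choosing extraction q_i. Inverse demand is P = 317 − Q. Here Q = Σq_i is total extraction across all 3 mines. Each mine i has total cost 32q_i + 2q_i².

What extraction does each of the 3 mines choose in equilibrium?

A representative mine's profit is π_i = q_i(317 − Q) − 32q_i − 2q_i², with Q = q_i + Σ_{j≠i} q_j.
First-order condition: 285 − 6q_i − Σ_{j≠i} q_j = 0.
Imposing symmetry (q_j = q for all j) turns Σ_{j≠i} q_j into 2q, so 285 = 8q and q = 35.625.

35.625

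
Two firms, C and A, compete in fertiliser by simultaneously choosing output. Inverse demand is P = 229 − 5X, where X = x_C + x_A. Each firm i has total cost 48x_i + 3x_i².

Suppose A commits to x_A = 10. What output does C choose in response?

Firm C's profit: π = x_C(229 − 5(x_C + x_A)) − 48x_C − 3x_C².
∂π/∂x_C = 181 − 16x_C − 5x_A = 0, so x_C = 11.3125 − 0.3125x_A.
At x_A = 10: x_C = 11.3125 − 0.3125·10 = 8.1875.

8.1875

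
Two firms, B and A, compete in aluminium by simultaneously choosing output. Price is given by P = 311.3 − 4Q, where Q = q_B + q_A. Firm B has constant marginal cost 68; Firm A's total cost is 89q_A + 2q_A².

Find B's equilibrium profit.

2576.5776

Firm B's profit: π = q_B(311.3 − 4(q_B + q_A)) − 68q_B.
∂π/∂q_B = 243.3 − 8q_B − 4q_A = 0, so q_B = 30.4125 − 0.5q_A.
For A: ∂π/∂q_A = 222.3 − 12q_A − 4q_B = 0 ⇒ q_A = 18.525 − (1/3)q_B.
Solving the two reaction functions simultaneously: (1 − (−0.5)(−1/3))q_B = 30.4125 − 0.5·18.525, so (5/6)q_B = 21.15 and q_B = 25.38.
Then q_A = 18.525 − (1/3)·25.38 = 10.065.
Price P = 311.3 − 4·35.445 = 169.52.
B's profit: (169.52 − 68)·25.38 = 2576.5776.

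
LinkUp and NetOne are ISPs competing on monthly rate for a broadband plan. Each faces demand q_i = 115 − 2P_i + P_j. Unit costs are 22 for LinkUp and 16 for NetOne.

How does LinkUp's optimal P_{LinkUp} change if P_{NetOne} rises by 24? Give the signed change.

6

LinkUp's profit: π = (P_{LinkUp} − 22)(115 − 2P_{LinkUp} + P_{NetOne}).
∂π/∂P_{LinkUp} = 159 − 4P_{LinkUp} + P_{NetOne} = 0 ⇒ P_{LinkUp} = 39.75 + 0.25P_{NetOne}.
The reaction-function slope is 0.25, so a 24-unit rise in P_{NetOne} moves P_{LinkUp} by 0.25 × 24 = 6. LinkUp's best response rises — the actions are strategic complements.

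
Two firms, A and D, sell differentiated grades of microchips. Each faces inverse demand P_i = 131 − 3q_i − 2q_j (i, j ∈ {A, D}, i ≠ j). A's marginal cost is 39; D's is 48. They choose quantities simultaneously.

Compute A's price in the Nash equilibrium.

75.1875

Firm A's profit: π = q_A(131 − 3q_A − 2q_D) − 39q_A.
∂π/∂q_A = 92 − 6q_A − 2q_D = 0 ⇒ q_A = 46/3 − (1/3)q_D.
Similarly q_D = 83/6 − (1/3)q_A.
Plugging q_D into A's best response: q_A = 46/3 − (1/3)(83/6 − (1/3)q_A) ⇒ (8/9)q_A = 193/18, so q_A = 12.0625.
Then q_D = 83/6 − (1/3)·12.0625 = 9.8125.
P_A = 131 − 3·12.0625 − 2·9.8125 = 75.1875.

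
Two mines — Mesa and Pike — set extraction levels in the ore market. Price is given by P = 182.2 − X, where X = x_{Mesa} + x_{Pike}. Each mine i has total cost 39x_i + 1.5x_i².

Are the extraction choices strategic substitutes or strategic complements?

strategic substitutes

Mine Mesa's profit: π = x_{Mesa}(182.2 − (x_{Mesa} + x_{Pike})) − 39x_{Mesa} − 1.5x_{Mesa}².
∂π/∂x_{Mesa} = 143.2 − 5x_{Mesa} − x_{Pike} = 0, so x_{Mesa} = 28.64 − 0.2x_{Pike}.
The best-response slope dx_{Mesa}/dx_{Pike} = −0.2 < 0: the reaction function is downward-sloping, so the choices are strategic substitutes.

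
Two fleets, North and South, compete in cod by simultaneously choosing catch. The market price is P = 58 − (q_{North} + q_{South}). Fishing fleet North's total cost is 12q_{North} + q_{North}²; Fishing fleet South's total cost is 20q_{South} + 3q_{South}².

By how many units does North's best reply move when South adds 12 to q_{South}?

Fishing fleet North's profit: π = q_{North}(58 − (q_{North} + q_{South})) − 12q_{North} − q_{North}².
∂π/∂q_{North} = 46 − 4q_{North} − q_{South} = 0, so q_{North} = 11.5 − 0.25q_{South}.
The reaction-function slope is −0.25, so a 12-unit rise in q_{South} moves q_{North} by −0.25 × 12 = −3. North's best response falls — the actions are strategic substitutes.

-3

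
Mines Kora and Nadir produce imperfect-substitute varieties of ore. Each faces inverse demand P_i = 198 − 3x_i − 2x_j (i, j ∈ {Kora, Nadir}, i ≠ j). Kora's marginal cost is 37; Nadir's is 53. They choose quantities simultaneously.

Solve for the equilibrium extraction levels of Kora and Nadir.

Mine Kora's profit: π = x_{Kora}(198 − 3x_{Kora} − 2x_{Nadir}) − 37x_{Kora}.
∂π/∂x_{Kora} = 161 − 6x_{Kora} − 2x_{Nadir} = 0 ⇒ x_{Kora} = 161/6 − (1/3)x_{Nadir}.
Similarly x_{Nadir} = 145/6 − (1/3)x_{Kora}.
Plugging x_{Nadir} into Kora's best response: x_{Kora} = 161/6 − (1/3)(145/6 − (1/3)x_{Kora}) ⇒ (8/9)x_{Kora} = 169/9, so x_{Kora} = 21.125.
Then x_{Nadir} = 145/6 − (1/3)·21.125 = 17.125.

21.125, 17.125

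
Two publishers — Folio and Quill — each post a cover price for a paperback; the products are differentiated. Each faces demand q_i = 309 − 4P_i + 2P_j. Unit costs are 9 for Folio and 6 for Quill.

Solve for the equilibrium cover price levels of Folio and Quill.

Folio's profit: π = (P_{Folio} − 9)(309 − 4P_{Folio} + 2P_{Quill}).
∂π/∂P_{Folio} = 345 − 8P_{Folio} + 2P_{Quill} = 0 ⇒ P_{Folio} = 43.125 + 0.25P_{Quill}.
Similarly P_{Quill} = 41.625 + 0.25P_{Folio}.
Solving the two reaction functions simultaneously: (1 − (0.25)(0.25))P_{Folio} = 43.125 + 0.25·41.625, so 0.9375P_{Folio} = 1713/32 and P_{Folio} = 57.1.
Then P_{Quill} = 41.625 + 0.25·57.1 = 55.9.

57.1, 55.9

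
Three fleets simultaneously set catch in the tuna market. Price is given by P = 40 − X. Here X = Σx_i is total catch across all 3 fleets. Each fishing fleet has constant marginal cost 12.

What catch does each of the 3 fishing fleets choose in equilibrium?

A representative fishing fleet's profit is π_i = x_i(40 − X) − 12x_i, with X = x_i + Σ_{j≠i} x_j.
First-order condition: 28 − 2x_i − Σ_{j≠i} x_j = 0.
Imposing symmetry (x_j = x for all j) turns Σ_{j≠i} x_j into 2x, so 28 = 4x and x = 7.

7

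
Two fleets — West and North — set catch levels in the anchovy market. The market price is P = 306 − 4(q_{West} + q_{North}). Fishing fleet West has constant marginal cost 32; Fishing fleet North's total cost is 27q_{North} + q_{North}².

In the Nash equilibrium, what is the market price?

Fishing fleet West's profit: π = q_{West}(306 − 4(q_{West} + q_{North})) − 32q_{West}.
∂π/∂q_{West} = 274 − 8q_{West} − 4q_{North} = 0, so q_{West} = 34.25 − 0.5q_{North}.
For North: ∂π/∂q_{North} = 279 − 10q_{North} − 4q_{West} = 0 ⇒ q_{North} = 27.9 − 0.4q_{West}.
Substituting the second reaction function into the first: q_{West} = 34.25 − 0.5(27.9 − 0.4q_{West}), which gives 0.8q_{West} = 20.3 ⇒ q_{West} = 25.375.
Then q_{North} = 27.9 − 0.4·25.375 = 17.75.
Equilibrium price: P = 306 − 4·43.125 = 133.5.

133.5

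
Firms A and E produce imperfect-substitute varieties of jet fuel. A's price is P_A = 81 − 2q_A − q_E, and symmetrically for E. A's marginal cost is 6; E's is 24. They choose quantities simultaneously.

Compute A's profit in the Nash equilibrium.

Firm A's profit: π = q_A(81 − 2q_A − q_E) − 6q_A.
∂π/∂q_A = 75 − 4q_A − q_E = 0 ⇒ q_A = 18.75 − 0.25q_E.
Similarly q_E = 14.25 − 0.25q_A.
Plugging q_E into A's best response: q_A = 18.75 − 0.25(14.25 − 0.25q_A) ⇒ 0.9375q_A = 15.1875, so q_A = 16.2.
Then q_E = 14.25 − 0.25·16.2 = 10.2.
P_A = 81 − 2·16.2 − 10.2 = 38.4.
Profit = (38.4 − 6)·16.2 = 524.88.

524.88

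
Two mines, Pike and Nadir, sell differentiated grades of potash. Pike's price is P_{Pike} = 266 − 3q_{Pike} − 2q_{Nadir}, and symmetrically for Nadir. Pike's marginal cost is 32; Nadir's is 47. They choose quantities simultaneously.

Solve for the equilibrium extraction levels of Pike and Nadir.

Mine Pike's profit: π = q_{Pike}(266 − 3q_{Pike} − 2q_{Nadir}) − 32q_{Pike}.
∂π/∂q_{Pike} = 234 − 6q_{Pike} − 2q_{Nadir} = 0 ⇒ q_{Pike} = 39 − (1/3)q_{Nadir}.
Similarly q_{Nadir} = 36.5 − (1/3)q_{Pike}.
Solving the two reaction functions simultaneously: (1 − (−1/3)(−1/3))q_{Pike} = 39 − (1/3)·36.5, so (8/9)q_{Pike} = 161/6 and q_{Pike} = 30.1875.
Then q_{Nadir} = 36.5 − (1/3)·30.1875 = 26.4375.

30.1875, 26.4375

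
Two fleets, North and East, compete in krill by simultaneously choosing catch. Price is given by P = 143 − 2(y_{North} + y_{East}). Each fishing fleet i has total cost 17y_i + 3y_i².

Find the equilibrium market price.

Fishing fleet North's profit: π = y_{North}(143 − 2(y_{North} + y_{East})) − 17y_{North} − 3y_{North}².
∂π/∂y_{North} = 126 − 10y_{North} − 2y_{East} = 0, so y_{North} = 12.6 − 0.2y_{East}.
Setting y_{North} = y_{East} in the reaction function: y_{North} = 12.6 − 0.2y_{North}, so y_{North} = 12.6 / 1.2 = 10.5.
Equilibrium price: P = 143 − 2·21 = 101.

101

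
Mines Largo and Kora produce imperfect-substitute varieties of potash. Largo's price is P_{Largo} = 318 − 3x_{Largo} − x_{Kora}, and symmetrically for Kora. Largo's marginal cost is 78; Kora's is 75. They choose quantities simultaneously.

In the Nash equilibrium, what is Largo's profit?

3508.92

Mine Largo's profit: π = x_{Largo}(318 − 3x_{Largo} − x_{Kora}) − 78x_{Largo}.
∂π/∂x_{Largo} = 240 − 6x_{Largo} − x_{Kora} = 0 ⇒ x_{Largo} = 40 − (1/6)x_{Kora}.
Similarly x_{Kora} = 40.5 − (1/6)x_{Largo}.
Substituting the second reaction function into the first: x_{Largo} = 40 − (1/6)(40.5 − (1/6)x_{Largo}), which gives (35/36)x_{Largo} = 33.25 ⇒ x_{Largo} = 34.2.
Then x_{Kora} = 40.5 − (1/6)·34.2 = 34.8.
P_{Largo} = 318 − 3·34.2 − 34.8 = 180.6.
Profit = (180.6 − 78)·34.2 = 3508.92.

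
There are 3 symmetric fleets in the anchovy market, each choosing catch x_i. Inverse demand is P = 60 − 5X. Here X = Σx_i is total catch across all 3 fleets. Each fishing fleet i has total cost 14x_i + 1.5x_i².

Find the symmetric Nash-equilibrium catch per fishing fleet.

A representative fishing fleet's profit is π_i = x_i(60 − 5X) − 14x_i − 1.5x_i², with X = x_i + Σ_{j≠i} x_j.
First-order condition: 46 − 13x_i − 5Σ_{j≠i} x_j = 0.
With identical fishing fleets, set every x_j = x: then 46 − 13x − 10x = 0, i.e. x = 46/23 = 2.

2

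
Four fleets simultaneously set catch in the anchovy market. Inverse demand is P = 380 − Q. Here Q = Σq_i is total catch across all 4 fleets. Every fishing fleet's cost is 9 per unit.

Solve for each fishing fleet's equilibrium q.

A representative fishing fleet's profit is π_i = q_i(380 − Q) − 9q_i, with Q = q_i + Σ_{j≠i} q_j.
First-order condition: 371 − 2q_i − Σ_{j≠i} q_j = 0.
In a symmetric equilibrium every fishing fleet chooses the same q, so Σ_{j≠i} q_j = 3q. The condition becomes 371 − 5q = 0, giving q = 371/5 = 74.2.

74.2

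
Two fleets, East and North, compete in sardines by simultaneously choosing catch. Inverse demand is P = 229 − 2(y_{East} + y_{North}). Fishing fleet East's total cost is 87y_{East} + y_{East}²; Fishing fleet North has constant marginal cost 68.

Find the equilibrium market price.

136.2

Fishing fleet East's profit: π = y_{East}(229 − 2(y_{East} + y_{North})) − 87y_{East} − y_{East}².
∂π/∂y_{East} = 142 − 6y_{East} − 2y_{North} = 0, so y_{East} = 71/3 − (1/3)y_{North}.
For North: ∂π/∂y_{North} = 161 − 4y_{North} − 2y_{East} = 0 ⇒ y_{North} = 40.25 − 0.5y_{East}.
Substituting the second reaction function into the first: y_{East} = 71/3 − (1/3)(40.25 − 0.5y_{East}), which gives (5/6)y_{East} = 10.25 ⇒ y_{East} = 12.3.
Then y_{North} = 40.25 − 0.5·12.3 = 34.1.
Equilibrium price: P = 229 − 2·46.4 = 136.2.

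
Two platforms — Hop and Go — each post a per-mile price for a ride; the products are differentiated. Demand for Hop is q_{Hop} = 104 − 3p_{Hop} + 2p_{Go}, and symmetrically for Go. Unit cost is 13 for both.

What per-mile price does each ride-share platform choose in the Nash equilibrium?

Hop's profit: π = (p_{Hop} − 13)(104 − 3p_{Hop} + 2p_{Go}).
∂π/∂p_{Hop} = 143 − 6p_{Hop} + 2p_{Go} = 0 ⇒ p_{Hop} = 143/6 + (1/3)p_{Go}.
The game is symmetric, so in equilibrium p_{Go} = p_{Hop}: the reaction function gives (2/3)p_{Hop} = 143/6, hence p_{Hop} = 35.75.

35.75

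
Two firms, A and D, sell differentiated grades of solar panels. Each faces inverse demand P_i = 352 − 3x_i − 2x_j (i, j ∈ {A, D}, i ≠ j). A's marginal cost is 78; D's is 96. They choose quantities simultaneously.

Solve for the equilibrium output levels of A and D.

Firm A's profit: π = x_A(352 − 3x_A − 2x_D) − 78x_A.
∂π/∂x_A = 274 − 6x_A − 2x_D = 0 ⇒ x_A = 137/3 − (1/3)x_D.
Similarly x_D = 128/3 − (1/3)x_A.
Substituting the second reaction function into the first: x_A = 137/3 − (1/3)(128/3 − (1/3)x_A), which gives (8/9)x_A = 283/9 ⇒ x_A = 35.375.
Then x_D = 128/3 − (1/3)·35.375 = 30.875.

35.375, 30.875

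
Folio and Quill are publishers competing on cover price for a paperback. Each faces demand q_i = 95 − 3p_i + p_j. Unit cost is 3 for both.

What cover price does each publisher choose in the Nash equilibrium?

20.8

Folio's profit: π = (p_{Folio} − 3)(95 − 3p_{Folio} + p_{Quill}).
∂π/∂p_{Folio} = 104 − 6p_{Folio} + p_{Quill} = 0 ⇒ p_{Folio} = 52/3 + (1/6)p_{Quill}.
The game is symmetric, so in equilibrium p_{Quill} = p_{Folio}: the reaction function gives (5/6)p_{Folio} = 52/3, hence p_{Folio} = 20.8.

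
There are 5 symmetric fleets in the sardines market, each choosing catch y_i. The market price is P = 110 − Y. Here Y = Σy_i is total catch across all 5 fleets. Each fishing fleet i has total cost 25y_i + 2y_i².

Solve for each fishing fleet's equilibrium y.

8.5

A representative fishing fleet's profit is π_i = y_i(110 − Y) − 25y_i − 2y_i², with Y = y_i + Σ_{j≠i} y_j.
First-order condition: 85 − 6y_i − Σ_{j≠i} y_j = 0.
In a symmetric equilibrium every fishing fleet chooses the same y, so Σ_{j≠i} y_j = 4y. The condition becomes 85 − 10y = 0, giving y = 85/10 = 8.5.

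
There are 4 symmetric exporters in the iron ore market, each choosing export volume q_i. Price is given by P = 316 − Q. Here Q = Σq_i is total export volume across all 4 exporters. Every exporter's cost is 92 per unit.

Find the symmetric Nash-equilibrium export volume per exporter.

A representative exporter's profit is π_i = q_i(316 − Q) − 92q_i, with Q = q_i + Σ_{j≠i} q_j.
First-order condition: 224 − 2q_i − Σ_{j≠i} q_j = 0.
With identical exporters, set every q_j = q: then 224 − 2q − 3q = 0, i.e. q = 224/5 = 44.8.

44.8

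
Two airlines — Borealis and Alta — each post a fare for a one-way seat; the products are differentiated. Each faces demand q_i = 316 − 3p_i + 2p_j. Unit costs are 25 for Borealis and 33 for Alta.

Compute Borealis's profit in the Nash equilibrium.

Borealis's profit: π = (p_{Borealis} − 25)(316 − 3p_{Borealis} + 2p_{Alta}).
∂π/∂p_{Borealis} = 391 − 6p_{Borealis} + 2p_{Alta} = 0 ⇒ p_{Borealis} = 391/6 + (1/3)p_{Alta}.
Similarly p_{Alta} = 415/6 + (1/3)p_{Borealis}.
Solving the two reaction functions simultaneously: (1 − (1/3)(1/3))p_{Borealis} = 391/6 + (1/3)·(415/6), so (8/9)p_{Borealis} = 794/9 and p_{Borealis} = 99.25.
Then p_{Alta} = 415/6 + (1/3)·99.25 = 102.25.
q_{Borealis} = 316 − 3·99.25 + 2·102.25 = 222.75.
Profit = (99.25 − 25)·222.75 = 16539.1875.

16539.1875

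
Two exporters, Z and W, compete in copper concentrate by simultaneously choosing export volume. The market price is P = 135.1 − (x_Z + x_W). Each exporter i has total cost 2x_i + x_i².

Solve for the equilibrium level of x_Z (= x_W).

26.62

Exporter Z's profit: π = x_Z(135.1 − (x_Z + x_W)) − 2x_Z − x_Z².
∂π/∂x_Z = 133.1 − 4x_Z − x_W = 0, so x_Z = 33.275 − 0.25x_W.
By symmetry x_W = x_Z; substituting into the reaction function, 1.25x_Z = 33.275 and x_Z = 26.62.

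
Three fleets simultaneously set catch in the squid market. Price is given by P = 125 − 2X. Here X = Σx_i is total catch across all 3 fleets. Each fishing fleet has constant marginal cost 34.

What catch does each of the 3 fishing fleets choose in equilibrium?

A representative fishing fleet's profit is π_i = x_i(125 − 2X) − 34x_i, with X = x_i + Σ_{j≠i} x_j.
First-order condition: 91 − 4x_i − 2Σ_{j≠i} x_j = 0.
Imposing symmetry (x_j = x for all j) turns Σ_{j≠i} x_j into 2x, so 91 = 8x and x = 11.375.

11.375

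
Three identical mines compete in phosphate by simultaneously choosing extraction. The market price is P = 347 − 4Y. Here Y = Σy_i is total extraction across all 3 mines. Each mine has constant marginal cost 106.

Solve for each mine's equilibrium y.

15.0625

A representative mine's profit is π_i = y_i(347 − 4Y) − 106y_i, with Y = y_i + Σ_{j≠i} y_j.
First-order condition: 241 − 8y_i − 4Σ_{j≠i} y_j = 0.
In a symmetric equilibrium every mine chooses the same y, so Σ_{j≠i} y_j = 2y. The condition becomes 241 − 16y = 0, giving y = 241/16 = 15.0625.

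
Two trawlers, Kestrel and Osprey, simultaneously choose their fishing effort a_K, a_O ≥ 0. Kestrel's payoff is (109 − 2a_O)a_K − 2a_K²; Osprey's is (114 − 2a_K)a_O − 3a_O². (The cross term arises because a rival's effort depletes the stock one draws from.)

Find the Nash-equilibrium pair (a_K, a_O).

21.3, 11.9

Expanding Kestrel's payoff: 109a_K − 2a_Oa_K − 2a_K².
∂π/∂a_K = 109 − 2a_O − 4a_K = 0, so a_K = 27.25 − 0.5a_O.
Likewise for Osprey: a_O = 19 − (1/3)a_K.
Plugging a_O into Kestrel's best response: a_K = 27.25 − 0.5(19 − (1/3)a_K) ⇒ (5/6)a_K = 17.75, so a_K = 21.3.
Then a_O = 19 − (1/3)·21.3 = 11.9.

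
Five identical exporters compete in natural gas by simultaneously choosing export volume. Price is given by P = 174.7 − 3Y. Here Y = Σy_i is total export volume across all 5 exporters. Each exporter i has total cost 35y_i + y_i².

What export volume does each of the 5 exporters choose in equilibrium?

A representative exporter's profit is π_i = y_i(174.7 − 3Y) − 35y_i − y_i², with Y = y_i + Σ_{j≠i} y_j.
First-order condition: 139.7 − 8y_i − 3Σ_{j≠i} y_j = 0.
Imposing symmetry (y_j = y for all j) turns Σ_{j≠i} y_j into 4y, so 139.7 = 20y and y = 6.985.

6.985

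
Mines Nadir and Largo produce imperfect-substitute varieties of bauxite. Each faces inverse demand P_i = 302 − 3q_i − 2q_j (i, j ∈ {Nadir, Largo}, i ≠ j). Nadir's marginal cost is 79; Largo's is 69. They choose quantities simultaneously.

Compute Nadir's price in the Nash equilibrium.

160.75

Mine Nadir's profit: π = q_{Nadir}(302 − 3q_{Nadir} − 2q_{Largo}) − 79q_{Nadir}.
∂π/∂q_{Nadir} = 223 − 6q_{Nadir} − 2q_{Largo} = 0 ⇒ q_{Nadir} = 223/6 − (1/3)q_{Largo}.
Similarly q_{Largo} = 233/6 − (1/3)q_{Nadir}.
Substituting the second reaction function into the first: q_{Nadir} = 223/6 − (1/3)(233/6 − (1/3)q_{Nadir}), which gives (8/9)q_{Nadir} = 218/9 ⇒ q_{Nadir} = 27.25.
Then q_{Largo} = 233/6 − (1/3)·27.25 = 29.75.
P_{Nadir} = 302 − 3·27.25 − 2·29.75 = 160.75.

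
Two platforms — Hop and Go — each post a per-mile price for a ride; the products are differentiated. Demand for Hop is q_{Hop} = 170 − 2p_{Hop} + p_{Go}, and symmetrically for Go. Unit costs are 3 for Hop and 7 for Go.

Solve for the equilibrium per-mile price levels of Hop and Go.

59.2, 60.8

Hop's profit: π = (p_{Hop} − 3)(170 − 2p_{Hop} + p_{Go}).
∂π/∂p_{Hop} = 176 − 4p_{Hop} + p_{Go} = 0 ⇒ p_{Hop} = 44 + 0.25p_{Go}.
Similarly p_{Go} = 46 + 0.25p_{Hop}.
Plugging p_{Go} into Hop's best response: p_{Hop} = 44 + 0.25(46 + 0.25p_{Hop}) ⇒ 0.9375p_{Hop} = 55.5, so p_{Hop} = 59.2.
Then p_{Go} = 46 + 0.25·59.2 = 60.8.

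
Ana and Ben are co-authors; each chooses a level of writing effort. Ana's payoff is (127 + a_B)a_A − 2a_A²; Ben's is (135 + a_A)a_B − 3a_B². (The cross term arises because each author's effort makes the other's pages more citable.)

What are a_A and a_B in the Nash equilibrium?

Expanding Ana's payoff: 127a_A + a_Ba_A − 2a_A².
∂π/∂a_A = 127 + a_B − 4a_A = 0, so a_A = 31.75 + 0.25a_B.
Likewise for Ben: a_B = 22.5 + (1/6)a_A.
Plugging a_B into Ana's best response: a_A = 31.75 + 0.25(22.5 + (1/6)a_A) ⇒ (23/24)a_A = 37.375, so a_A = 39.
Then a_B = 22.5 + (1/6)·39 = 29.

39, 29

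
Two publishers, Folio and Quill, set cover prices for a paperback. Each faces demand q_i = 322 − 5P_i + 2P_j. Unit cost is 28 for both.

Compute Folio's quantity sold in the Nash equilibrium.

148.75

Folio's profit: π = (P_{Folio} − 28)(322 − 5P_{Folio} + 2P_{Quill}).
∂π/∂P_{Folio} = 462 − 10P_{Folio} + 2P_{Quill} = 0 ⇒ P_{Folio} = 46.2 + 0.2P_{Quill}.
The game is symmetric, so in equilibrium P_{Quill} = P_{Folio}: the reaction function gives 0.8P_{Folio} = 46.2, hence P_{Folio} = 57.75.
q_{Folio} = 322 − 5·57.75 + 2·57.75 = 148.75.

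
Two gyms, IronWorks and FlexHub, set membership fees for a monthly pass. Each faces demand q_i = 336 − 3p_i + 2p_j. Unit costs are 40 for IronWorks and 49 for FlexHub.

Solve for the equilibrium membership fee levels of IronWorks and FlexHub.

115.6875, 119.0625

IronWorks's profit: π = (p_{IronWorks} − 40)(336 − 3p_{IronWorks} + 2p_{FlexHub}).
∂π/∂p_{IronWorks} = 456 − 6p_{IronWorks} + 2p_{FlexHub} = 0 ⇒ p_{IronWorks} = 76 + (1/3)p_{FlexHub}.
Similarly p_{FlexHub} = 80.5 + (1/3)p_{IronWorks}.
Substituting the second reaction function into the first: p_{IronWorks} = 76 + (1/3)(80.5 + (1/3)p_{IronWorks}), which gives (8/9)p_{IronWorks} = 617/6 ⇒ p_{IronWorks} = 115.6875.
Then p_{FlexHub} = 80.5 + (1/3)·115.6875 = 119.0625.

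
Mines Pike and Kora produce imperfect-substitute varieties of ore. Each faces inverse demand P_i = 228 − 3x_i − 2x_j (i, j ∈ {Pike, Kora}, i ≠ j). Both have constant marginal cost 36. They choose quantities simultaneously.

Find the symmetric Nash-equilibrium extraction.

24

Mine Pike's profit: π = x_{Pike}(228 − 3x_{Pike} − 2x_{Kora}) − 36x_{Pike}.
∂π/∂x_{Pike} = 192 − 6x_{Pike} − 2x_{Kora} = 0 ⇒ x_{Pike} = 32 − (1/3)x_{Kora}.
The game is symmetric, so in equilibrium x_{Kora} = x_{Pike}: the reaction function gives (4/3)x_{Pike} = 32, hence x_{Pike} = 24.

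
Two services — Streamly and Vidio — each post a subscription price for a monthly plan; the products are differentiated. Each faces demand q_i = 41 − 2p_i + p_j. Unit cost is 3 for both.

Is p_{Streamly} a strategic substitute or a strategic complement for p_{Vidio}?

strategic complements

Streamly's profit: π = (p_{Streamly} − 3)(41 − 2p_{Streamly} + p_{Vidio}).
∂π/∂p_{Streamly} = 47 − 4p_{Streamly} + p_{Vidio} = 0 ⇒ p_{Streamly} = 11.75 + 0.25p_{Vidio}.
The best-response slope dp_{Streamly}/dp_{Vidio} = 0.25 > 0: the reaction function is upward-sloping, so the choices are strategic complements.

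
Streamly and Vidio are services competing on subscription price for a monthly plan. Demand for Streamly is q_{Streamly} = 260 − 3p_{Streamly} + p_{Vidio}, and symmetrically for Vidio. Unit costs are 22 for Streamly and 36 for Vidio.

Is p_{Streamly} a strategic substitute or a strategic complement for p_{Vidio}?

strategic complements

Streamly's profit: π = (p_{Streamly} − 22)(260 − 3p_{Streamly} + p_{Vidio}).
∂π/∂p_{Streamly} = 326 − 6p_{Streamly} + p_{Vidio} = 0 ⇒ p_{Streamly} = 163/3 + (1/6)p_{Vidio}.
The best-response slope dp_{Streamly}/dp_{Vidio} = 1/6 > 0: the reaction function is upward-sloping, so the choices are strategic complements.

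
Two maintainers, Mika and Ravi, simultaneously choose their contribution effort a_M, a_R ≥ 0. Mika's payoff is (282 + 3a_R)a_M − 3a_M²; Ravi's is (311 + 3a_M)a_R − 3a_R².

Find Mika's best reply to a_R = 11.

52.5

Expanding Mika's payoff: 282a_M + 3a_Ra_M − 3a_M².
∂π/∂a_M = 282 + 3a_R − 6a_M = 0, so a_M = 47 + 0.5a_R.
At a_R = 11: a_M = 47 + 0.5·11 = 52.5.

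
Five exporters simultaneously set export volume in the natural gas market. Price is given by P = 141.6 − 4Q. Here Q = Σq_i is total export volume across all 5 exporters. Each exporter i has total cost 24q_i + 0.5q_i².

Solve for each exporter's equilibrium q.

4.704

A representative exporter's profit is π_i = q_i(141.6 − 4Q) − 24q_i − 0.5q_i², with Q = q_i + Σ_{j≠i} q_j.
First-order condition: 117.6 − 9q_i − 4Σ_{j≠i} q_j = 0.
Imposing symmetry (q_j = q for all j) turns Σ_{j≠i} q_j into 4q, so 117.6 = 25q and q = 4.704.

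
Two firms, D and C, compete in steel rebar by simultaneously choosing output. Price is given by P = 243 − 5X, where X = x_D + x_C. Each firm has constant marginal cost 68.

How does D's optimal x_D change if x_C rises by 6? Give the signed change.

Firm D's profit: π = x_D(243 − 5(x_D + x_C)) − 68x_D.
∂π/∂x_D = 175 − 10x_D − 5x_C = 0, so x_D = 17.5 − 0.5x_C.
The reaction-function slope is −0.5, so a 6-unit rise in x_C moves x_D by −0.5 × 6 = −3. D's best response falls — the actions are strategic substitutes.

-3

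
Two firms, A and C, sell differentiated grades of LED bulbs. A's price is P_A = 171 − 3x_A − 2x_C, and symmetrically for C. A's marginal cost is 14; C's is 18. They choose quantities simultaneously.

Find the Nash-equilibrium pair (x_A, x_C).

19.875, 18.875

Firm A's profit: π = x_A(171 − 3x_A − 2x_C) − 14x_A.
∂π/∂x_A = 157 − 6x_A − 2x_C = 0 ⇒ x_A = 157/6 − (1/3)x_C.
Similarly x_C = 25.5 − (1/3)x_A.
Substituting the second reaction function into the first: x_A = 157/6 − (1/3)(25.5 − (1/3)x_A), which gives (8/9)x_A = 53/3 ⇒ x_A = 19.875.
Then x_C = 25.5 − (1/3)·19.875 = 18.875.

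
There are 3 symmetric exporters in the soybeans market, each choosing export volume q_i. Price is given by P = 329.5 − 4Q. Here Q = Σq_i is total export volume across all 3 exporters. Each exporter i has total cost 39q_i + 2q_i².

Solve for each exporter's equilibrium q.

A representative exporter's profit is π_i = q_i(329.5 − 4Q) − 39q_i − 2q_i², with Q = q_i + Σ_{j≠i} q_j.
First-order condition: 290.5 − 12q_i − 4Σ_{j≠i} q_j = 0.
In a symmetric equilibrium every exporter chooses the same q, so Σ_{j≠i} q_j = 2q. The condition becomes 290.5 − 20q = 0, giving q = 290.5/20 = 14.525.

14.525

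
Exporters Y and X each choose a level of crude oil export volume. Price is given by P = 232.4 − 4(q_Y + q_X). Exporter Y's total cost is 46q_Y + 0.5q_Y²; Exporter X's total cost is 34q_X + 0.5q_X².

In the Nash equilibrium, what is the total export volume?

Exporter Y's profit: π = q_Y(232.4 − 4(q_Y + q_X)) − 46q_Y − 0.5q_Y².
∂π/∂q_Y = 186.4 − 9q_Y − 4q_X = 0, so q_Y = 932/45 − (4/9)q_X.
By the same steps for X: q_X = 992/45 − (4/9)q_Y.
Plugging q_X into Y's best response: q_Y = 932/45 − (4/9)(992/45 − (4/9)q_Y) ⇒ (65/81)q_Y = 884/81, so q_Y = 13.6.
Then q_X = 992/45 − (4/9)·13.6 = 16.
Total export volume: 13.6 + 16 = 29.6.

29.6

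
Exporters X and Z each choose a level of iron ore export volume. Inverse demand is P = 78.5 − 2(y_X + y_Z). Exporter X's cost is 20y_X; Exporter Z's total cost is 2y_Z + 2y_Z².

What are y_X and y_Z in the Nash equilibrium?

11.25, 6.75

Exporter X's profit: π = y_X(78.5 − 2(y_X + y_Z)) − 20y_X.
∂π/∂y_X = 58.5 − 4y_X − 2y_Z = 0, so y_X = 14.625 − 0.5y_Z.
For Z: ∂π/∂y_Z = 76.5 − 8y_Z − 2y_X = 0 ⇒ y_Z = 9.5625 − 0.25y_X.
Plugging y_Z into X's best response: y_X = 14.625 − 0.5(9.5625 − 0.25y_X) ⇒ 0.875y_X = 315/32, so y_X = 11.25.
Then y_Z = 9.5625 − 0.25·11.25 = 6.75.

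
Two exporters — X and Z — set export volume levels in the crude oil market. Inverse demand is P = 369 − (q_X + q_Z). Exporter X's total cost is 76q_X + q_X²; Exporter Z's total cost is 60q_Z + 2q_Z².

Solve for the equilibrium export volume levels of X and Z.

Exporter X's profit: π = q_X(369 − (q_X + q_Z)) − 76q_X − q_X².
∂π/∂q_X = 293 − 4q_X − q_Z = 0, so q_X = 73.25 − 0.25q_Z.
For Z: ∂π/∂q_Z = 309 − 6q_Z − q_X = 0 ⇒ q_Z = 51.5 − (1/6)q_X.
Substituting the second reaction function into the first: q_X = 73.25 − 0.25(51.5 − (1/6)q_X), which gives (23/24)q_X = 60.375 ⇒ q_X = 63.
Then q_Z = 51.5 − (1/6)·63 = 41.

63, 41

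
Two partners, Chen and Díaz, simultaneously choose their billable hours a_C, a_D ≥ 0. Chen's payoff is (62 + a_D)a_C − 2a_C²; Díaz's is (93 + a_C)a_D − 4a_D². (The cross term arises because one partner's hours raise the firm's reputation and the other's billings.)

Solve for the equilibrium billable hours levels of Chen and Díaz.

19, 14

Expanding Chen's payoff: 62a_C + a_Da_C − 2a_C².
∂π/∂a_C = 62 + a_D − 4a_C = 0, so a_C = 15.5 + 0.25a_D.
Likewise for Díaz: a_D = 11.625 + 0.125a_C.
Solving the two reaction functions simultaneously: (1 − (0.25)(0.125))a_C = 15.5 + 0.25·11.625, so (31/32)a_C = 589/32 and a_C = 19.
Then a_D = 11.625 + 0.125·19 = 14.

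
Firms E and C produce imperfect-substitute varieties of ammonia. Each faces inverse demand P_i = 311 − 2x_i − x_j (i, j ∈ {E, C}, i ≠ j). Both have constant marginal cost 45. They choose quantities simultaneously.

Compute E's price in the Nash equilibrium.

Firm E's profit: π = x_E(311 − 2x_E − x_C) − 45x_E.
∂π/∂x_E = 266 − 4x_E − x_C = 0 ⇒ x_E = 66.5 − 0.25x_C.
By symmetry x_C = x_E; substituting into the reaction function, 1.25x_E = 66.5 and x_E = 53.2.
P_E = 311 − 2·53.2 − 53.2 = 151.4.

151.4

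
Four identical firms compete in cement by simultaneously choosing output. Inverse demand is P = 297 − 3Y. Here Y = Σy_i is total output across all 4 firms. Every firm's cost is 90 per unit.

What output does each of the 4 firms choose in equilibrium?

A representative firm's profit is π_i = y_i(297 − 3Y) − 90y_i, with Y = y_i + Σ_{j≠i} y_j.
First-order condition: 207 − 6y_i − 3Σ_{j≠i} y_j = 0.
In a symmetric equilibrium every firm chooses the same y, so Σ_{j≠i} y_j = 3y. The condition becomes 207 − 15y = 0, giving y = 207/15 = 13.8.

13.8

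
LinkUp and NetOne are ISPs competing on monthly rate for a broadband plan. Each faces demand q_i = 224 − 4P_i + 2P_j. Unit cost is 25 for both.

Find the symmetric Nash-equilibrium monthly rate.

54

LinkUp's profit: π = (P_{LinkUp} − 25)(224 − 4P_{LinkUp} + 2P_{NetOne}).
∂π/∂P_{LinkUp} = 324 − 8P_{LinkUp} + 2P_{NetOne} = 0 ⇒ P_{LinkUp} = 40.5 + 0.25P_{NetOne}.
The game is symmetric, so in equilibrium P_{NetOne} = P_{LinkUp}: the reaction function gives 0.75P_{LinkUp} = 40.5, hence P_{LinkUp} = 54.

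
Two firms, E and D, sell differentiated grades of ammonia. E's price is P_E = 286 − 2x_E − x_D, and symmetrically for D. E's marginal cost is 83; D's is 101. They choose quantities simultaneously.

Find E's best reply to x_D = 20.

45.75

Firm E's profit: π = x_E(286 − 2x_E − x_D) − 83x_E.
∂π/∂x_E = 203 − 4x_E − x_D = 0 ⇒ x_E = 50.75 − 0.25x_D.
At x_D = 20: x_E = 50.75 − 0.25·20 = 45.75.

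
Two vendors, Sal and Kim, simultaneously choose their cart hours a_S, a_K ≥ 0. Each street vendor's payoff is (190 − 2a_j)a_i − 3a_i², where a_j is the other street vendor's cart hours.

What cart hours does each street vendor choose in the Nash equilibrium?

Sal's payoff is (190 − 2a_K)a_S − 3a_S².
∂π/∂a_S = 190 − 2a_K − 6a_S = 0, so a_S = 95/3 − (1/3)a_K.
By symmetry a_K = a_S; substituting into the reaction function, (4/3)a_S = 95/3 and a_S = 23.75.

23.75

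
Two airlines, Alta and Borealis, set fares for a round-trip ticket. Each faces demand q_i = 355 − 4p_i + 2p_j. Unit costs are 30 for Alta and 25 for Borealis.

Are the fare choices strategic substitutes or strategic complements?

strategic complements

Alta's profit: π = (p_{Alta} − 30)(355 − 4p_{Alta} + 2p_{Borealis}).
∂π/∂p_{Alta} = 475 − 8p_{Alta} + 2p_{Borealis} = 0 ⇒ p_{Alta} = 59.375 + 0.25p_{Borealis}.
The best-response slope dp_{Alta}/dp_{Borealis} = 0.25 > 0: the reaction function is upward-sloping, so the choices are strategic complements.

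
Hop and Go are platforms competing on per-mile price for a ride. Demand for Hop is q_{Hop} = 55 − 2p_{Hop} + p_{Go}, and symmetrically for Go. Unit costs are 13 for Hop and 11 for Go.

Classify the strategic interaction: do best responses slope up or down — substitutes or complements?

strategic complements

Hop's profit: π = (p_{Hop} − 13)(55 − 2p_{Hop} + p_{Go}).
∂π/∂p_{Hop} = 81 − 4p_{Hop} + p_{Go} = 0 ⇒ p_{Hop} = 20.25 + 0.25p_{Go}.
The best-response slope dp_{Hop}/dp_{Go} = 0.25 > 0: the reaction function is upward-sloping, so the choices are strategic complements.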